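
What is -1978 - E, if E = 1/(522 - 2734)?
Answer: -4375335/2212 ≈ -1978.0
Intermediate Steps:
E = -1/2212 (E = 1/(-2212) = -1/2212 ≈ -0.00045208)
-1978 - E = -1978 - 1*(-1/2212) = -1978 + 1/2212 = -4375335/2212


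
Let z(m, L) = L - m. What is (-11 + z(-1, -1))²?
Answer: 121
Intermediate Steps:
(-11 + z(-1, -1))² = (-11 + (-1 - 1*(-1)))² = (-11 + (-1 + 1))² = (-11 + 0)² = (-11)² = 121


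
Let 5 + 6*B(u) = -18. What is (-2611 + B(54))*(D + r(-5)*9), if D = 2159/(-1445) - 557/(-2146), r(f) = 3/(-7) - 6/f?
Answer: -3943212127/264180 ≈ -14926.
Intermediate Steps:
r(f) = -3/7 - 6/f (r(f) = 3*(-1/7) - 6/f = -3/7 - 6/f)
B(u) = -23/6 (B(u) = -5/6 + (1/6)*(-18) = -5/6 - 3 = -23/6)
D = -225197/182410 (D = 2159*(-1/1445) - 557*(-1/2146) = -127/85 + 557/2146 = -225197/182410 ≈ -1.2346)
(-2611 + B(54))*(D + r(-5)*9) = (-2611 - 23/6)*(-225197/182410 + (-3/7 - 6/(-5))*9) = -15689*(-225197/182410 + (-3/7 - 6*(-1/5))*9)/6 = -15689*(-225197/182410 + (-3/7 + 6/5)*9)/6 = -15689*(-225197/182410 + (27/35)*9)/6 = -15689*(-225197/182410 + 243/35)/6 = -15689/6*7288747/1276870 = -3943212127/264180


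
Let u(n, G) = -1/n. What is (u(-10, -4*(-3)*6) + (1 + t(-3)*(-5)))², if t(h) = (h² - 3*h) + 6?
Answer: 1413721/100 ≈ 14137.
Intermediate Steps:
t(h) = 6 + h² - 3*h
(u(-10, -4*(-3)*6) + (1 + t(-3)*(-5)))² = (-1/(-10) + (1 + (6 + (-3)² - 3*(-3))*(-5)))² = (-1*(-⅒) + (1 + (6 + 9 + 9)*(-5)))² = (⅒ + (1 + 24*(-5)))² = (⅒ + (1 - 120))² = (⅒ - 119)² = (-1189/10)² = 1413721/100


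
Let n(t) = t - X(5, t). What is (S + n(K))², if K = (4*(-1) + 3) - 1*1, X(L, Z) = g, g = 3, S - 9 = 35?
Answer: 1521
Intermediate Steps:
S = 44 (S = 9 + 35 = 44)
X(L, Z) = 3
K = -2 (K = (-4 + 3) - 1 = -1 - 1 = -2)
n(t) = -3 + t (n(t) = t - 1*3 = t - 3 = -3 + t)
(S + n(K))² = (44 + (-3 - 2))² = (44 - 5)² = 39² = 1521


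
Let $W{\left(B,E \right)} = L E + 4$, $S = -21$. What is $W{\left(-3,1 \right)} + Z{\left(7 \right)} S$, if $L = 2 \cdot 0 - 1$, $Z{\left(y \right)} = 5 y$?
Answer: $-732$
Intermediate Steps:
$L = -1$ ($L = 0 - 1 = -1$)
$W{\left(B,E \right)} = 4 - E$ ($W{\left(B,E \right)} = - E + 4 = 4 - E$)
$W{\left(-3,1 \right)} + Z{\left(7 \right)} S = \left(4 - 1\right) + 5 \cdot 7 \left(-21\right) = \left(4 - 1\right) + 35 \left(-21\right) = 3 - 735 = -732$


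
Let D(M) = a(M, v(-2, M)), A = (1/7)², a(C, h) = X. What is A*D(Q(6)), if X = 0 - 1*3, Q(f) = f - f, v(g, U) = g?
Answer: -3/49 ≈ -0.061224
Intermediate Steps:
Q(f) = 0
X = -3 (X = 0 - 3 = -3)
a(C, h) = -3
A = 1/49 (A = (⅐)² = 1/49 ≈ 0.020408)
D(M) = -3
A*D(Q(6)) = (1/49)*(-3) = -3/49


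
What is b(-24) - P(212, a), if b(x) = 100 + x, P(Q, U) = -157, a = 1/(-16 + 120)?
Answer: 233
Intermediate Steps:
a = 1/104 ≈ 0.0096154
b(-24) - P(212, a) = (100 - 24) - 1*(-157) = 76 + 157 = 233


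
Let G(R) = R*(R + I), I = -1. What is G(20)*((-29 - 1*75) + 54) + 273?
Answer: -18727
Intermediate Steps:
G(R) = R*(-1 + R) (G(R) = R*(R - 1) = R*(-1 + R))
G(20)*((-29 - 1*75) + 54) + 273 = (20*(-1 + 20))*((-29 - 1*75) + 54) + 273 = (20*19)*((-29 - 75) + 54) + 273 = 380*(-104 + 54) + 273 = 380*(-50) + 273 = -19000 + 273 = -18727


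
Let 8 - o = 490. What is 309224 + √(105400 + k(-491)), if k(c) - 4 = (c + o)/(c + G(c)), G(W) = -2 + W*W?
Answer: 309224 + √169473773157457/40098 ≈ 3.0955e+5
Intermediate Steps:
G(W) = -2 + W²
o = -482 (o = 8 - 1*490 = 8 - 490 = -482)
k(c) = 4 + (-482 + c)/(-2 + c + c²) (k(c) = 4 + (c - 482)/(c + (-2 + c²)) = 4 + (-482 + c)/(-2 + c + c²))
309224 + √(105400 + k(-491)) = 309224 + √(105400 + (-490 + 4*(-491)² + 5*(-491))/(-2 - 491 + (-491)²)) = 309224 + √(105400 + (-490 + 4*241081 - 2455)/(-2 - 491 + 241081)) = 309224 + √(105400 + (-490 + 964324 - 2455)/240588) = 309224 + √(105400 + (1/240588)*961379) = 309224 + √(105400 + 961379/240588) = 309224 + √(25358936579/240588) = 309224 + √169473773157457/40098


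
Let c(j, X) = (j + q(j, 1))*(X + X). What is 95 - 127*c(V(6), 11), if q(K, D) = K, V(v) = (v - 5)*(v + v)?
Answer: -66961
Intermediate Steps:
V(v) = 2*v*(-5 + v) (V(v) = (-5 + v)*(2*v) = 2*v*(-5 + v))
c(j, X) = 4*X*j (c(j, X) = (j + j)*(X + X) = (2*j)*(2*X) = 4*X*j)
95 - 127*c(V(6), 11) = 95 - 508*11*2*6*(-5 + 6) = 95 - 508*11*2*6*1 = 95 - 508*11*12 = 95 - 127*528 = 95 - 67056 = -66961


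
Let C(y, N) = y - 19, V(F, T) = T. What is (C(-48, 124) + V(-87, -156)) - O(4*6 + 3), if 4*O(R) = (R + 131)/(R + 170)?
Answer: -87941/394 ≈ -223.20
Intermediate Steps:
C(y, N) = -19 + y
O(R) = (131 + R)/(4*(170 + R)) (O(R) = ((R + 131)/(R + 170))/4 = ((131 + R)/(170 + R))/4 = (131 + R)/(4*(170 + R)))
(C(-48, 124) + V(-87, -156)) - O(4*6 + 3) = ((-19 - 48) - 156) - (131 + (4*6 + 3))/(4*(170 + (4*6 + 3))) = (-67 - 156) - (131 + (24 + 3))/(4*(170 + (24 + 3))) = -223 - (131 + 27)/(4*(170 + 27)) = -223 - 158/(4*197) = -223 - 1*79/394 = -223 - 79/394 = -87941/394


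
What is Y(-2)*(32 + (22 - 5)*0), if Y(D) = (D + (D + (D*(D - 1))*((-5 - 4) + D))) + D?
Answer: -2304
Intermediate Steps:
Y(D) = 3*D + D*(-1 + D)*(-9 + D) (Y(D) = (D + (D + (D*(-1 + D))*(-9 + D))) + D = (D + (D + D*(-1 + D)*(-9 + D))) + D = (2*D + D*(-1 + D)*(-9 + D)) + D = 3*D + D*(-1 + D)*(-9 + D))
Y(-2)*(32 + (22 - 5)*0) = (-2*(12 + (-2)**2 - 10*(-2)))*(32 + (22 - 5)*0) = (-2*(12 + 4 + 20))*(32 + 17*0) = (-2*36)*(32 + 0) = -72*32 = -2304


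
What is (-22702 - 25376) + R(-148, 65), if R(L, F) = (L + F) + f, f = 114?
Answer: -48047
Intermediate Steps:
R(L, F) = 114 + F + L (R(L, F) = (L + F) + 114 = (F + L) + 114 = 114 + F + L)
(-22702 - 25376) + R(-148, 65) = (-22702 - 25376) + (114 + 65 - 148) = -48078 + 31 = -48047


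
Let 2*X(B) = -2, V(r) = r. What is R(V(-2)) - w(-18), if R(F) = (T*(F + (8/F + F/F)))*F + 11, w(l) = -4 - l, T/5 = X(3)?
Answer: -53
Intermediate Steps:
X(B) = -1 (X(B) = (½)*(-2) = -1)
T = -5 (T = 5*(-1) = -5)
R(F) = 11 + F*(-5 - 40/F - 5*F) (R(F) = (-5*(F + (8/F + F/F)))*F + 11 = (-5*(F + (8/F + 1)))*F + 11 = (-5*(F + (1 + 8/F)))*F + 11 = (-5*(1 + F + 8/F))*F + 11 = (-5 - 40/F - 5*F)*F + 11 = F*(-5 - 40/F - 5*F) + 11 = 11 + F*(-5 - 40/F - 5*F))
R(V(-2)) - w(-18) = (-29 - 5*(-2) - 5*(-2)²) - (-4 - 1*(-18)) = (-29 + 10 - 5*4) - (-4 + 18) = (-29 + 10 - 20) - 1*14 = -39 - 14 = -53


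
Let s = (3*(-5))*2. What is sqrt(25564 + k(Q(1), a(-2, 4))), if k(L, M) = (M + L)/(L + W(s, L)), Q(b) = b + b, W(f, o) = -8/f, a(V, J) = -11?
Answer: sqrt(29547394)/34 ≈ 159.88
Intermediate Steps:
s = -30 (s = -15*2 = -30)
Q(b) = 2*b
k(L, M) = (L + M)/(4/15 + L) (k(L, M) = (M + L)/(L - 8/(-30)) = (L + M)/(L - 8*(-1/30)) = (L + M)/(L + 4/15) = (L + M)/(4/15 + L))
sqrt(25564 + k(Q(1), a(-2, 4))) = sqrt(25564 + 15*(2*1 - 11)/(4 + 15*(2*1))) = sqrt(25564 + 15*(2 - 11)/(4 + 15*2)) = sqrt(25564 + 15*(-9)/(4 + 30)) = sqrt(25564 + 15*(-9)/34) = sqrt(25564 + 15*(1/34)*(-9)) = sqrt(25564 - 135/34) = sqrt(869041/34) = sqrt(29547394)/34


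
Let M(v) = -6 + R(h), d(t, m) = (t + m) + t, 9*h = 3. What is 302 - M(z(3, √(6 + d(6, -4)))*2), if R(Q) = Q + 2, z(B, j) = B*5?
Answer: 917/3 ≈ 305.67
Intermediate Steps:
h = ⅓ (h = (⅑)*3 = ⅓ ≈ 0.33333)
d(t, m) = m + 2*t (d(t, m) = (m + t) + t = m + 2*t)
z(B, j) = 5*B
R(Q) = 2 + Q
M(v) = -11/3 (M(v) = -6 + (2 + ⅓) = -6 + 7/3 = -11/3)
302 - M(z(3, √(6 + d(6, -4)))*2) = 302 - 1*(-11/3) = 302 + 11/3 = 917/3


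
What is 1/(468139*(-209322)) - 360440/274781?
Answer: -35320161421528301/26926282531054998 ≈ -1.3117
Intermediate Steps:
1/(468139*(-209322)) - 360440/274781 = (1/468139)*(-1/209322) - 360440*1/274781 = -1/97991791758 - 360440/274781 = -35320161421528301/26926282531054998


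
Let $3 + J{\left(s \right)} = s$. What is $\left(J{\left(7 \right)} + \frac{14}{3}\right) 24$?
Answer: $208$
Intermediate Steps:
$J{\left(s \right)} = -3 + s$
$\left(J{\left(7 \right)} + \frac{14}{3}\right) 24 = \left(\left(-3 + 7\right) + \frac{14}{3}\right) 24 = \left(4 + 14 \cdot \frac{1}{3}\right) 24 = \left(4 + \frac{14}{3}\right) 24 = \frac{26}{3} \cdot 24 = 208$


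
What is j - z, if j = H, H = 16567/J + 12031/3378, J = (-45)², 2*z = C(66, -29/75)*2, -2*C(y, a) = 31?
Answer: 31058846/1140075 ≈ 27.243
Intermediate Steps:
C(y, a) = -31/2 (C(y, a) = -½*31 = -31/2)
z = -31/2 (z = (-31/2*2)/2 = (½)*(-31) = -31/2 ≈ -15.500)
J = 2025
H = 26775367/2280150 (H = 16567/2025 + 12031/3378 = 26775367/2280150 ≈ 11.743)
j = 26775367/2280150 ≈ 11.743
j - z = 26775367/2280150 - 1*(-31/2) = 26775367/2280150 + 31/2 = 31058846/1140075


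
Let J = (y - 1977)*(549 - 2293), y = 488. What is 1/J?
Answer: 1/2596816 ≈ 3.8509e-7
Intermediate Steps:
J = 2596816 (J = (488 - 1977)*(549 - 2293) = -1489*(-1744) = 2596816)
1/J = 1/2596816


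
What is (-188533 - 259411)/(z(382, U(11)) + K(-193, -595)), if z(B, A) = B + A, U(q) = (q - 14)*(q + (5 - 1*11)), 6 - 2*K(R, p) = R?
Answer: -895888/933 ≈ -960.22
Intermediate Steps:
K(R, p) = 3 - R/2
U(q) = (-14 + q)*(-6 + q) (U(q) = (-14 + q)*(q + (5 - 11)) = (-14 + q)*(q - 6) = (-14 + q)*(-6 + q))
z(B, A) = A + B
(-188533 - 259411)/(z(382, U(11)) + K(-193, -595)) = (-188533 - 259411)/(((84 + 11² - 20*11) + 382) + (3 - ½*(-193))) = -447944/(((84 + 121 - 220) + 382) + (3 + 193/2)) = -447944/((-15 + 382) + 199/2) = -447944/(367 + 199/2) = -447944/933/2 = -447944*2/933 = -895888/933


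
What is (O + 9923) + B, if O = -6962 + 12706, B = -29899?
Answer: -14232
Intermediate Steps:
O = 5744
(O + 9923) + B = (5744 + 9923) - 29899 = 15667 - 29899 = -14232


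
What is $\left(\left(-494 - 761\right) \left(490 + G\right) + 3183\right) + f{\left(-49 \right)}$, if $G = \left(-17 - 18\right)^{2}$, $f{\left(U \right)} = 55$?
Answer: $-2149087$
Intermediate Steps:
$G = 1225$ ($G = \left(-35\right)^{2} = 1225$)
$\left(\left(-494 - 761\right) \left(490 + G\right) + 3183\right) + f{\left(-49 \right)} = \left(\left(-494 - 761\right) \left(490 + 1225\right) + 3183\right) + 55 = \left(\left(-1255\right) 1715 + 3183\right) + 55 = \left(-2152325 + 3183\right) + 55 = -2149142 + 55 = -2149087$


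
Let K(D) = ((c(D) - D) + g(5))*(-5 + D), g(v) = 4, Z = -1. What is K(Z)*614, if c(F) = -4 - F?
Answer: -7368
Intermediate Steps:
K(D) = -2*D*(-5 + D) (K(D) = (((-4 - D) - D) + 4)*(-5 + D) = ((-4 - 2*D) + 4)*(-5 + D) = (-2*D)*(-5 + D) = -2*D*(-5 + D))
K(Z)*614 = (2*(-1)*(5 - 1*(-1)))*614 = (2*(-1)*(5 + 1))*614 = (2*(-1)*6)*614 = -12*614 = -7368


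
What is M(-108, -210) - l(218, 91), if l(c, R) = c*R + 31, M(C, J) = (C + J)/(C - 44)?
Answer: -1509885/76 ≈ -19867.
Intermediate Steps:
M(C, J) = (C + J)/(-44 + C)
l(c, R) = 31 + R*c (l(c, R) = R*c + 31 = 31 + R*c)
M(-108, -210) - l(218, 91) = (-108 - 210)/(-44 - 108) - (31 + 91*218) = -318/(-152) - (31 + 19838) = -1/152*(-318) - 1*19869 = 159/76 - 19869 = -1509885/76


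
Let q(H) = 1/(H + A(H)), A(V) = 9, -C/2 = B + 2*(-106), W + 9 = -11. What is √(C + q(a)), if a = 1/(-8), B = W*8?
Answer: 4*√234442/71 ≈ 27.278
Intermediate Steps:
W = -20 (W = -9 - 11 = -20)
B = -160 (B = -20*8 = -160)
C = 744 (C = -2*(-160 + 2*(-106)) = -2*(-160 - 212) = -2*(-372) = 744)
a = -⅛ ≈ -0.12500
q(H) = 1/(9 + H) (q(H) = 1/(H + 9) = 1/(9 + H))
√(C + q(a)) = √(744 + 1/(9 - ⅛)) = √(744 + 1/(71/8)) = √(744 + 8/71) = √(52832/71) = 4*√234442/71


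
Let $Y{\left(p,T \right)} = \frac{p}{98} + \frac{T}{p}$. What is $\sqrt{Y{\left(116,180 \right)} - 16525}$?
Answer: $\frac{3 i \sqrt{75651778}}{203} \approx 128.54 i$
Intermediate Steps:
$Y{\left(p,T \right)} = \frac{p}{98} + \frac{T}{p}$ ($Y{\left(p,T \right)} = p \frac{1}{98} + \frac{T}{p} = \frac{p}{98} + \frac{T}{p}$)
$\sqrt{Y{\left(116,180 \right)} - 16525} = \sqrt{\left(\frac{1}{98} \cdot 116 + \frac{180}{116}\right) - 16525} = \sqrt{\left(\frac{58}{49} + 180 \cdot \frac{1}{116}\right) - 16525} = \sqrt{\left(\frac{58}{49} + \frac{45}{29}\right) - 16525} = \sqrt{\frac{3887}{1421} - 16525} = \sqrt{- \frac{23478138}{1421}} = \frac{3 i \sqrt{75651778}}{203}$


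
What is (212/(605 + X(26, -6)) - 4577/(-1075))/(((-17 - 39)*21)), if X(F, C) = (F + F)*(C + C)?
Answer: 46979/8006600 ≈ 0.0058675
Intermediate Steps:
X(F, C) = 4*C*F (X(F, C) = (2*F)*(2*C) = 4*C*F)
(212/(605 + X(26, -6)) - 4577/(-1075))/(((-17 - 39)*21)) = (212/(605 + 4*(-6)*26) - 4577/(-1075))/(((-17 - 39)*21)) = (212/(605 - 624) - 4577*(-1/1075))/((-56*21)) = (212/(-19) + 4577/1075)/(-1176) = (212*(-1/19) + 4577/1075)*(-1/1176) = (-212/19 + 4577/1075)*(-1/1176) = -140937/20425*(-1/1176) = 46979/8006600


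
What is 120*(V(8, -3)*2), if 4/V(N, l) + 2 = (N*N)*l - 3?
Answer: -960/197 ≈ -4.8731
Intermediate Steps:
V(N, l) = 4/(-5 + l*N²) (V(N, l) = 4/(-2 + ((N*N)*l - 3)) = 4/(-2 + (N²*l - 3)) = 4/(-2 + (l*N² - 3)) = 4/(-2 + (-3 + l*N²)) = 4/(-5 + l*N²))
120*(V(8, -3)*2) = 120*((4/(-5 - 3*8²))*2) = 120*((4/(-5 - 3*64))*2) = 120*((4/(-5 - 192))*2) = 120*((4/(-197))*2) = 120*((4*(-1/197))*2) = 120*(-4/197*2) = 120*(-8/197) = -960/197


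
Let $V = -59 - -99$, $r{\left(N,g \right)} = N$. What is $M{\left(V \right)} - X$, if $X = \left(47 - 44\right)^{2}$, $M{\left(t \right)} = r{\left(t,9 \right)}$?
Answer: $31$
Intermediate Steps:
$V = 40$ ($V = -59 + 99 = 40$)
$M{\left(t \right)} = t$
$X = 9$ ($X = 3^{2} = 9$)
$M{\left(V \right)} - X = 40 - 9 = 31$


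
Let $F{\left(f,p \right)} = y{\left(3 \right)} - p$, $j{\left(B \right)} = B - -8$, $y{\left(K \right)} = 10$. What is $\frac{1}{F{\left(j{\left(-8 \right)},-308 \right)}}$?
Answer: $\frac{1}{318} \approx 0.0031447$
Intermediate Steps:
$j{\left(B \right)} = 8 + B$ ($j{\left(B \right)} = B + 8 = 8 + B$)
$F{\left(f,p \right)} = 10 - p$
$\frac{1}{F{\left(j{\left(-8 \right)},-308 \right)}} = \frac{1}{10 - -308} = \frac{1}{10 + 308} = \frac{1}{318}$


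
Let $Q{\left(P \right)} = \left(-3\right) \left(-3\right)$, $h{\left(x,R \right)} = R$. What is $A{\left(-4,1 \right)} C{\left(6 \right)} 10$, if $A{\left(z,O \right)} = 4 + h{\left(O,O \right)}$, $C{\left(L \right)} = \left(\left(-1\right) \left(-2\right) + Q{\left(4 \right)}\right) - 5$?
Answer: $300$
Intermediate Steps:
$Q{\left(P \right)} = 9$
$C{\left(L \right)} = 6$ ($C{\left(L \right)} = \left(\left(-1\right) \left(-2\right) + 9\right) - 5 = \left(2 + 9\right) - 5 = 11 - 5 = 6$)
$A{\left(z,O \right)} = 4 + O$
$A{\left(-4,1 \right)} C{\left(6 \right)} 10 = \left(4 + 1\right) 6 \cdot 10 = 5 \cdot 6 \cdot 10 = 30 \cdot 10 = 300$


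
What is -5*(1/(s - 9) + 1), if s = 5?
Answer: -15/4 ≈ -3.7500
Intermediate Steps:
-5*(1/(s - 9) + 1) = -5*(1/(5 - 9) + 1) = -5*(1/(-4) + 1) = -5*(-¼ + 1) = -5*¾ = -15/4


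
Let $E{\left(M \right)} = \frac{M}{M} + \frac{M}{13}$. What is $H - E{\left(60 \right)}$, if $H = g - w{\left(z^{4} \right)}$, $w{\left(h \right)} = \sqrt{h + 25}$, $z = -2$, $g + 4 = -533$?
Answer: $- \frac{7054}{13} - \sqrt{41} \approx -549.02$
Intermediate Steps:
$g = -537$ ($g = -4 - 533 = -537$)
$E{\left(M \right)} = 1 + \frac{M}{13}$ ($E{\left(M \right)} = 1 + M \frac{1}{13} = 1 + \frac{M}{13}$)
$w{\left(h \right)} = \sqrt{25 + h}$
$H = -537 - \sqrt{41}$ ($H = -537 - \sqrt{25 + \left(-2\right)^{4}} = -537 - \sqrt{25 + 16} = -537 - \sqrt{41} \approx -543.4$)
$H - E{\left(60 \right)} = \left(-537 - \sqrt{41}\right) - \left(1 + \frac{1}{13} \cdot 60\right) = \left(-537 - \sqrt{41}\right) - \left(1 + \frac{60}{13}\right) = \left(-537 - \sqrt{41}\right) - \frac{73}{13} = - \frac{7054}{13} - \sqrt{41}$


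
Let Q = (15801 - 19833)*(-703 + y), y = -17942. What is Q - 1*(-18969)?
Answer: 75195609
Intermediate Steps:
Q = 75176640 (Q = (15801 - 19833)*(-703 - 17942) = -4032*(-18645) = 75176640)
Q - 1*(-18969) = 75176640 - 1*(-18969) = 75176640 + 18969 = 75195609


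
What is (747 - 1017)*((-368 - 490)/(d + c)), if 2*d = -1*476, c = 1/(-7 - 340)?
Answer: -26795340/27529 ≈ -973.35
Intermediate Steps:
c = -1/347 (c = 1/(-347) = -1/347 ≈ -0.0028818)
d = -238 (d = (-1*476)/2 = (½)*(-476) = -238)
(747 - 1017)*((-368 - 490)/(d + c)) = (747 - 1017)*((-368 - 490)/(-238 - 1/347)) = -(-231660)/(-82587/347) = -(-231660)*(-347)/82587 = -270*99242/27529 = -26795340/27529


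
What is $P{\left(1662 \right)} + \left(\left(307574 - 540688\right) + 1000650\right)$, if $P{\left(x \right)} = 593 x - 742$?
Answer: $1752360$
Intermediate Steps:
$P{\left(x \right)} = -742 + 593 x$
$P{\left(1662 \right)} + \left(\left(307574 - 540688\right) + 1000650\right) = \left(-742 + 593 \cdot 1662\right) + \left(\left(307574 - 540688\right) + 1000650\right) = \left(-742 + 985566\right) + \left(-233114 + 1000650\right) = 984824 + 767536 = 1752360$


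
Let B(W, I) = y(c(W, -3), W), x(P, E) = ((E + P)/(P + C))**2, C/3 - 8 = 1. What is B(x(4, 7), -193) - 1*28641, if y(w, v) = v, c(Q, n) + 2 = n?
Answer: -27523880/961 ≈ -28641.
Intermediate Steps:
C = 27 (C = 24 + 3*1 = 24 + 3 = 27)
c(Q, n) = -2 + n
x(P, E) = (E + P)**2/(27 + P)**2 (x(P, E) = ((E + P)/(P + 27))**2 = ((E + P)/(27 + P))**2 = (E + P)**2/(27 + P)**2)
B(W, I) = W
B(x(4, 7), -193) - 1*28641 = (7 + 4)**2/(27 + 4)**2 - 1*28641 = 11**2/31**2 - 28641 = (1/961)*121 - 28641 = 121/961 - 28641 = -27523880/961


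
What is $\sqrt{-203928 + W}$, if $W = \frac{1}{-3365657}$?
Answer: $\frac{i \sqrt{2310024405912762929}}{3365657} \approx 451.58 i$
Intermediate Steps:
$W = - \frac{1}{3365657} \approx -2.9712 \cdot 10^{-7}$
$\sqrt{-203928 + W} = \sqrt{-203928 - \frac{1}{3365657}} = \sqrt{- \frac{686351700697}{3365657}} = \frac{i \sqrt{2310024405912762929}}{3365657}$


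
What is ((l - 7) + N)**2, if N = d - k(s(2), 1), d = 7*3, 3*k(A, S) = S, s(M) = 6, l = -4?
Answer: 841/9 ≈ 93.444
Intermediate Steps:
k(A, S) = S/3
d = 21
N = 62/3 (N = 21 - 1/3 = 62/3 ≈ 20.667)
((l - 7) + N)**2 = ((-4 - 7) + 62/3)**2 = (-11 + 62/3)**2 = (29/3)**2 = 841/9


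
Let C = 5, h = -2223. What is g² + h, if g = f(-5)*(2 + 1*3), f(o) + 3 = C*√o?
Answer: -5123 - 750*I*√5 ≈ -5123.0 - 1677.1*I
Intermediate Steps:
f(o) = -3 + 5*√o
g = -15 + 25*I*√5 (g = (-3 + 5*√(-5))*(2 + 1*3) = (-3 + 5*(I*√5))*(2 + 3) = (-3 + 5*I*√5)*5 = -15 + 25*I*√5 ≈ -15.0 + 55.902*I)
g² + h = (-15 + 25*I*√5)² - 2223 = -2223 + (-15 + 25*I*√5)²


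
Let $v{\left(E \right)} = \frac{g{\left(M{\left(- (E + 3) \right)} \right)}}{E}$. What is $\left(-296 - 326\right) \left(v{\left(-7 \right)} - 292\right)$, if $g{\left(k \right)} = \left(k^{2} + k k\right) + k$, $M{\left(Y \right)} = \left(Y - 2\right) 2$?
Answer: $\frac{1293760}{7} \approx 1.8482 \cdot 10^{5}$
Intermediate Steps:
$M{\left(Y \right)} = -4 + 2 Y$ ($M{\left(Y \right)} = \left(-2 + Y\right) 2 = -4 + 2 Y$)
$g{\left(k \right)} = k + 2 k^{2}$ ($g{\left(k \right)} = \left(k^{2} + k^{2}\right) + k = 2 k^{2} + k = k + 2 k^{2}$)
$v{\left(E \right)} = \frac{\left(-19 - 4 E\right) \left(-10 - 2 E\right)}{E}$ ($v{\left(E \right)} = \frac{\left(-4 + 2 \left(- (E + 3)\right)\right) \left(1 + 2 \left(-4 + 2 \left(- (E + 3)\right)\right)\right)}{E} = \frac{\left(-4 + 2 \left(- (3 + E)\right)\right) \left(1 + 2 \left(-4 + 2 \left(- (3 + E)\right)\right)\right)}{E} = \frac{\left(-4 + 2 \left(-3 - E\right)\right) \left(1 + 2 \left(-4 + 2 \left(-3 - E\right)\right)\right)}{E} = \frac{\left(-4 - \left(6 + 2 E\right)\right) \left(1 + 2 \left(-4 - \left(6 + 2 E\right)\right)\right)}{E} = \frac{\left(-10 - 2 E\right) \left(1 + 2 \left(-10 - 2 E\right)\right)}{E} = \frac{\left(-10 - 2 E\right) \left(1 - \left(20 + 4 E\right)\right)}{E} = \frac{\left(-10 - 2 E\right) \left(-19 - 4 E\right)}{E} = \frac{\left(-19 - 4 E\right) \left(-10 - 2 E\right)}{E}$)
$\left(-296 - 326\right) \left(v{\left(-7 \right)} - 292\right) = \left(-296 - 326\right) \left(\left(78 + 8 \left(-7\right) + \frac{190}{-7}\right) - 292\right) = - 622 \left(\left(78 - 56 + 190 \left(- \frac{1}{7}\right)\right) - 292\right) = - 622 \left(\left(78 - 56 - \frac{190}{7}\right) - 292\right) = - 622 \left(- \frac{36}{7} - 292\right) = \left(-622\right) \left(- \frac{2080}{7}\right) = \frac{1293760}{7}$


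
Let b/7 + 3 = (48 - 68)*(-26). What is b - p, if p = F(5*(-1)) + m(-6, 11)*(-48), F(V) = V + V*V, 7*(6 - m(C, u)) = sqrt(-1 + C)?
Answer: 3887 - 48*I*sqrt(7)/7 ≈ 3887.0 - 18.142*I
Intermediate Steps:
m(C, u) = 6 - sqrt(-1 + C)/7
F(V) = V + V**2
p = -268 + 48*I*sqrt(7)/7 (p = (5*(-1))*(1 + 5*(-1)) + (6 - sqrt(-1 - 6)/7)*(-48) = -5*(1 - 5) + (6 - I*sqrt(7)/7)*(-48) = -5*(-4) + (6 - I*sqrt(7)/7)*(-48) = 20 + (6 - I*sqrt(7)/7)*(-48) = 20 + (-288 + 48*I*sqrt(7)/7) = -268 + 48*I*sqrt(7)/7 ≈ -268.0 + 18.142*I)
b = 3619 (b = -21 + 7*((48 - 68)*(-26)) = -21 + 7*(-20*(-26)) = -21 + 7*520 = -21 + 3640 = 3619)
b - p = 3619 - (-268 + 48*I*sqrt(7)/7) = 3619 + (268 - 48*I*sqrt(7)/7) = 3887 - 48*I*sqrt(7)/7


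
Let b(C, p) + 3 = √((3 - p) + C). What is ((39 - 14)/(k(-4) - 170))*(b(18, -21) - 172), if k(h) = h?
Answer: 4375/174 - 25*√42/174 ≈ 24.213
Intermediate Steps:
b(C, p) = -3 + √(3 + C - p) (b(C, p) = -3 + √((3 - p) + C) = -3 + √(3 + C - p))
((39 - 14)/(k(-4) - 170))*(b(18, -21) - 172) = ((39 - 14)/(-4 - 170))*((-3 + √(3 + 18 - 1*(-21))) - 172) = (25/(-174))*((-3 + √(3 + 18 + 21)) - 172) = (25*(-1/174))*((-3 + √42) - 172) = -25*(-175 + √42)/174 = 4375/174 - 25*√42/174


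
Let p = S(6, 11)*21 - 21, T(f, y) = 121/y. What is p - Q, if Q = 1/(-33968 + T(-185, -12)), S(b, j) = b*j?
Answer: 556561017/407737 ≈ 1365.0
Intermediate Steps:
p = 1365 (p = (6*11)*21 - 21 = 66*21 - 21 = 1386 - 21 = 1365)
Q = -12/407737 (Q = 1/(-33968 + 121/(-12)) = 1/(-33968 + 121*(-1/12)) = 1/(-33968 - 121/12) = 1/(-407737/12) = -12/407737 ≈ -2.9431e-5)
p - Q = 1365 - 1*(-12/407737) = 1365 + 12/407737 = 556561017/407737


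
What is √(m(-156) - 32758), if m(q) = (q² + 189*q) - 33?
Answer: I*√37939 ≈ 194.78*I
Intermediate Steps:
m(q) = -33 + q² + 189*q
√(m(-156) - 32758) = √((-33 + (-156)² + 189*(-156)) - 32758) = √((-33 + 24336 - 29484) - 32758) = √(-5181 - 32758) = √(-37939) = I*√37939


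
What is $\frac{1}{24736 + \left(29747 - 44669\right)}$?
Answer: $\frac{1}{9814} \approx 0.0001019$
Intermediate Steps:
$\frac{1}{24736 + \left(29747 - 44669\right)} = \frac{1}{24736 - 14922} = \frac{1}{9814}$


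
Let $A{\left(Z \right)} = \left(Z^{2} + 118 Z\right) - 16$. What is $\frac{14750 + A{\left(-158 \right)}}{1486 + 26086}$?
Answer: $\frac{10527}{13786} \approx 0.7636$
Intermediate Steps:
$A{\left(Z \right)} = -16 + Z^{2} + 118 Z$ ($A{\left(Z \right)} = \left(Z^{2} + 118 Z\right) - 16 = -16 + Z^{2} + 118 Z$)
$\frac{14750 + A{\left(-158 \right)}}{1486 + 26086} = \frac{14750 + \left(-16 + \left(-158\right)^{2} + 118 \left(-158\right)\right)}{1486 + 26086} = \frac{14750 - -6304}{27572} = \left(14750 + 6304\right) \frac{1}{27572} = 21054 \cdot \frac{1}{27572} = \frac{10527}{13786}$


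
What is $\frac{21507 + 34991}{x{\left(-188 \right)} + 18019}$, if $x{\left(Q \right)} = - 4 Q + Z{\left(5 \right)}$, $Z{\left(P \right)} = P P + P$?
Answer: $\frac{56498}{18801} \approx 3.0051$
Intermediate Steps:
$Z{\left(P \right)} = P + P^{2}$ ($Z{\left(P \right)} = P^{2} + P = P + P^{2}$)
$x{\left(Q \right)} = 30 - 4 Q$ ($x{\left(Q \right)} = - 4 Q + 5 \left(1 + 5\right) = - 4 Q + 5 \cdot 6 = - 4 Q + 30 = 30 - 4 Q$)
$\frac{21507 + 34991}{x{\left(-188 \right)} + 18019} = \frac{21507 + 34991}{\left(30 - -752\right) + 18019} = \frac{56498}{\left(30 + 752\right) + 18019} = \frac{56498}{782 + 18019} = \frac{56498}{18801}$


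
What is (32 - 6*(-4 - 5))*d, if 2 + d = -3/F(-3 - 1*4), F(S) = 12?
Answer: -387/2 ≈ -193.50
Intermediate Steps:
d = -9/4 (d = -2 - 3/12 = -2 - 3*1/12 = -2 - 1/4 = -9/4 ≈ -2.2500)
(32 - 6*(-4 - 5))*d = (32 - 6*(-4 - 5))*(-9/4) = (32 - 6*(-9))*(-9/4) = (32 + 54)*(-9/4) = 86*(-9/4) = -387/2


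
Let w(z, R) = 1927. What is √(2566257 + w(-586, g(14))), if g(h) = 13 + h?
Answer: 2*√642046 ≈ 1602.6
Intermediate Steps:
√(2566257 + w(-586, g(14))) = √(2566257 + 1927) = √2568184 = 2*√642046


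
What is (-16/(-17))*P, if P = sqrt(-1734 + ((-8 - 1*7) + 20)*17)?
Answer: 16*I*sqrt(1649)/17 ≈ 38.219*I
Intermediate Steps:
P = I*sqrt(1649) (P = sqrt(-1734 + ((-8 - 7) + 20)*17) = sqrt(-1734 + (-15 + 20)*17) = sqrt(-1734 + 5*17) = sqrt(-1734 + 85) = sqrt(-1649) = I*sqrt(1649) ≈ 40.608*I)
(-16/(-17))*P = (-16/(-17))*(I*sqrt(1649)) = (-16*(-1/17))*(I*sqrt(1649)) = 16*(I*sqrt(1649))/17 = 16*I*sqrt(1649)/17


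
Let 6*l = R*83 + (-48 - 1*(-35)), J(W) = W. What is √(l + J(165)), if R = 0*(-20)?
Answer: √5862/6 ≈ 12.761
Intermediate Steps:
R = 0
l = -13/6 (l = (0*83 + (-48 - 1*(-35)))/6 = (0 + (-48 + 35))/6 = (0 - 13)/6 = (⅙)*(-13) = -13/6 ≈ -2.1667)
√(l + J(165)) = √(-13/6 + 165) = √(977/6) = √5862/6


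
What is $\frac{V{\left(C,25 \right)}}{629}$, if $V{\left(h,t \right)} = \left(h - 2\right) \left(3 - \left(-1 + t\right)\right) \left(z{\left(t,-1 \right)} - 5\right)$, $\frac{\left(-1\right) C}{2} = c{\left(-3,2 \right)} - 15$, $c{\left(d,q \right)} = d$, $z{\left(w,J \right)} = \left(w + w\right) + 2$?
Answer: $- \frac{1974}{37} \approx -53.351$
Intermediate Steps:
$z{\left(w,J \right)} = 2 + 2 w$ ($z{\left(w,J \right)} = 2 w + 2 = 2 + 2 w$)
$C = 36$ ($C = - 2 \left(-3 - 15\right) = \left(-2\right) \left(-18\right) = 36$)
$V{\left(h,t \right)} = \left(-3 + 2 t\right) \left(-2 + h\right) \left(4 - t\right)$ ($V{\left(h,t \right)} = \left(h - 2\right) \left(3 - \left(-1 + t\right)\right) \left(\left(2 + 2 t\right) - 5\right) = \left(-2 + h\right) \left(4 - t\right) \left(\left(2 + 2 t\right) - 5\right) = \left(-2 + h\right) \left(4 - t\right) \left(-3 + 2 t\right) = \left(-3 + 2 t\right) \left(-2 + h\right) \left(4 - t\right)$)
$\frac{V{\left(C,25 \right)}}{629} = \frac{24 - 550 - 432 + 4 \cdot 25^{2} - 72 \cdot 25^{2} + 11 \cdot 36 \cdot 25}{629} = \left(24 - 550 - 432 + 4 \cdot 625 - 72 \cdot 625 + 9900\right) \frac{1}{629} = \left(24 - 550 - 432 + 2500 - 45000 + 9900\right) \frac{1}{629} = \left(-33558\right) \frac{1}{629} = - \frac{1974}{37}$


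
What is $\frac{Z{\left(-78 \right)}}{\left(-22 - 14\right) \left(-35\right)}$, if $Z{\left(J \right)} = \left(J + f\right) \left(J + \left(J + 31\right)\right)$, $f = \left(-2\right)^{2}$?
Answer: $\frac{925}{126} \approx 7.3413$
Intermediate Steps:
$f = 4$
$Z{\left(J \right)} = \left(4 + J\right) \left(31 + 2 J\right)$ ($Z{\left(J \right)} = \left(J + 4\right) \left(J + \left(J + 31\right)\right) = \left(4 + J\right) \left(J + \left(31 + J\right)\right) = \left(4 + J\right) \left(31 + 2 J\right)$)
$\frac{Z{\left(-78 \right)}}{\left(-22 - 14\right) \left(-35\right)} = \frac{124 + 2 \left(-78\right)^{2} + 39 \left(-78\right)}{\left(-22 - 14\right) \left(-35\right)} = \frac{124 + 2 \cdot 6084 - 3042}{\left(-36\right) \left(-35\right)} = \frac{124 + 12168 - 3042}{1260} = 9250 \cdot \frac{1}{1260} = \frac{925}{126}$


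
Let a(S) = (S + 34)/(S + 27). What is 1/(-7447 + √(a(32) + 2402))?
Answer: -439373/3271868947 - 2*√2091314/3271868947 ≈ -0.00013517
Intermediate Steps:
a(S) = (34 + S)/(27 + S)
1/(-7447 + √(a(32) + 2402)) = 1/(-7447 + √((34 + 32)/(27 + 32) + 2402)) = 1/(-7447 + √(66/59 + 2402)) = 1/(-7447 + √(141784/59)) = 1/(-7447 + 2*√2091314/59)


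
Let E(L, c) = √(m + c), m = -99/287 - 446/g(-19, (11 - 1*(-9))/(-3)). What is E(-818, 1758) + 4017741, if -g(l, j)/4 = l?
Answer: 4017741 + √208358966410/10906 ≈ 4.0178e+6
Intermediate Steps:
g(l, j) = -4*l
m = -67763/10906 (m = -99/287 - 446/((-4*(-19))) = -99*1/287 - 446/76 = -99/287 - 446*1/76 = -99/287 - 223/38 = -67763/10906 ≈ -6.2134)
E(L, c) = √(-67763/10906 + c)
E(-818, 1758) + 4017741 = √(-739023278 + 118940836*1758)/10906 + 4017741 = √(-739023278 + 209097989688)/10906 + 4017741 = √208358966410/10906 + 4017741 = 4017741 + √208358966410/10906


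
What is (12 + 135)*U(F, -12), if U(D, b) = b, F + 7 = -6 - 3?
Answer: -1764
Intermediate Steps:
F = -16 (F = -7 + (-6 - 3) = -7 - 9 = -16)
(12 + 135)*U(F, -12) = (12 + 135)*(-12) = 147*(-12) = -1764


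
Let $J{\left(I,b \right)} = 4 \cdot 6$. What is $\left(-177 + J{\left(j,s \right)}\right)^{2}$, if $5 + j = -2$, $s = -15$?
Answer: $23409$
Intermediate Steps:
$j = -7$ ($j = -5 - 2 = -7$)
$J{\left(I,b \right)} = 24$
$\left(-177 + J{\left(j,s \right)}\right)^{2} = \left(-177 + 24\right)^{2} = \left(-153\right)^{2} = 23409$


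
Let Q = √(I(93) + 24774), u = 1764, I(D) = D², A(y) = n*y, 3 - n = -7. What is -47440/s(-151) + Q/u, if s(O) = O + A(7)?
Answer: 47440/81 + √33423/1764 ≈ 585.78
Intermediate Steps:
n = 10 (n = 3 - 1*(-7) = 3 + 7 = 10)
A(y) = 10*y
s(O) = 70 + O (s(O) = O + 10*7 = O + 70 = 70 + O)
Q = √33423 (Q = √(93² + 24774) = √(8649 + 24774) = √33423 ≈ 182.82)
-47440/s(-151) + Q/u = -47440/(70 - 151) + √33423/1764 = -47440/(-81) + √33423*(1/1764) = -47440*(-1/81) + √33423/1764 = 47440/81 + √33423/1764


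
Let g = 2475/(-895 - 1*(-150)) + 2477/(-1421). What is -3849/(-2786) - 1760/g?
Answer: 260577859693/746973962 ≈ 348.84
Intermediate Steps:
g = -1072468/211729 (g = 2475/(-895 + 150) + 2477*(-1/1421) = 2475/(-745) - 2477/1421 = 2475*(-1/745) - 2477/1421 = -495/149 - 2477/1421 = -1072468/211729 ≈ -5.0653)
-3849/(-2786) - 1760/g = -3849/(-2786) - 1760/(-1072468/211729) = -3849*(-1/2786) - 1760*(-211729/1072468) = 3849/2786 + 93160760/268117 = 260577859693/746973962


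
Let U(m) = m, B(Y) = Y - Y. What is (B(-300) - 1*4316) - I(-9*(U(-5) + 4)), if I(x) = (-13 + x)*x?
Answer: -4280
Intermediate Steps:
B(Y) = 0
I(x) = x*(-13 + x)
(B(-300) - 1*4316) - I(-9*(U(-5) + 4)) = (0 - 1*4316) - (-9*(-5 + 4))*(-13 - 9*(-5 + 4)) = (0 - 4316) - (-9*(-1))*(-13 - 9*(-1)) = -4316 - 9*(-13 + 9) = -4316 - 9*(-4) = -4316 - 1*(-36) = -4316 + 36 = -4280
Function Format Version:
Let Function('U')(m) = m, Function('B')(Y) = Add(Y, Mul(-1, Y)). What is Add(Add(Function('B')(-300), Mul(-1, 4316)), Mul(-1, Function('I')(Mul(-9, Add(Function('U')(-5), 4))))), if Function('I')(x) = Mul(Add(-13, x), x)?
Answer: -4280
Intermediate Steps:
Function('B')(Y) = 0
Function('I')(x) = Mul(x, Add(-13, x))
Add(Add(Function('B')(-300), Mul(-1, 4316)), Mul(-1, Function('I')(Mul(-9, Add(Function('U')(-5), 4))))) = Add(Add(0, Mul(-1, 4316)), Mul(-1, Mul(Mul(-9, Add(-5, 4)), Add(-13, Mul(-9, Add(-5, 4)))))) = Add(Add(0, -4316), Mul(-1, Mul(Mul(-9, -1), Add(-13, Mul(-9, -1))))) = Add(-4316, Mul(-1, Mul(9, Add(-13, 9)))) = Add(-4316, Mul(-1, Mul(9, -4))) = Add(-4316, Mul(-1, -36)) = Add(-4316, 36) = -4280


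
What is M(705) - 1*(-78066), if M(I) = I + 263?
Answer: 79034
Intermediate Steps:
M(I) = 263 + I
M(705) - 1*(-78066) = (263 + 705) - 1*(-78066) = 968 + 78066 = 79034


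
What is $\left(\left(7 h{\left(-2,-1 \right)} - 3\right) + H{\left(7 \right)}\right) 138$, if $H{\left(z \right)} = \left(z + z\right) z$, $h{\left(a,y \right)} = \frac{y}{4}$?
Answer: $\frac{25737}{2} \approx 12869.0$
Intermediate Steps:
$h{\left(a,y \right)} = \frac{y}{4}$ ($h{\left(a,y \right)} = y \frac{1}{4} = \frac{y}{4}$)
$H{\left(z \right)} = 2 z^{2}$ ($H{\left(z \right)} = 2 z z = 2 z^{2}$)
$\left(\left(7 h{\left(-2,-1 \right)} - 3\right) + H{\left(7 \right)}\right) 138 = \left(\left(7 \cdot \frac{1}{4} \left(-1\right) - 3\right) + 2 \cdot 7^{2}\right) 138 = \left(\left(7 \left(- \frac{1}{4}\right) - 3\right) + 2 \cdot 49\right) 138 = \left(\left(- \frac{7}{4} - 3\right) + 98\right) 138 = \left(- \frac{19}{4} + 98\right) 138 = \frac{373}{4} \cdot 138 = \frac{25737}{2}$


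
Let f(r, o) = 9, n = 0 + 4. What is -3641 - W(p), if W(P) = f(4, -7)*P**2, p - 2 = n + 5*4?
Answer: -9725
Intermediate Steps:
n = 4
p = 26 (p = 2 + (4 + 5*4) = 2 + (4 + 20) = 2 + 24 = 26)
W(P) = 9*P**2
-3641 - W(p) = -3641 - 9*26**2 = -3641 - 9*676 = -3641 - 1*6084 = -3641 - 6084 = -9725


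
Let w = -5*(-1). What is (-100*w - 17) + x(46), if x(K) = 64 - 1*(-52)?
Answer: -401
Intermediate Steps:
x(K) = 116 (x(K) = 64 + 52 = 116)
w = 5
(-100*w - 17) + x(46) = (-100*5 - 17) + 116 = (-500 - 17) + 116 = -517 + 116 = -401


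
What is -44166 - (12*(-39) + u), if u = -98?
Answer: -43600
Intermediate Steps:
-44166 - (12*(-39) + u) = -44166 - (12*(-39) - 98) = -44166 - (-468 - 98) = -44166 - 1*(-566) = -44166 + 566 = -43600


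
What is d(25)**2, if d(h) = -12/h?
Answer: 144/625 ≈ 0.23040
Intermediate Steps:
d(25)**2 = (-12/25)**2 = 144/625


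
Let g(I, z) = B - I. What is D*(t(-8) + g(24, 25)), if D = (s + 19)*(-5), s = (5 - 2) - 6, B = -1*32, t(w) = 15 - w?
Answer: 2640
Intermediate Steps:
B = -32
s = -3 (s = 3 - 6 = -3)
D = -80 (D = (-3 + 19)*(-5) = 16*(-5) = -80)
g(I, z) = -32 - I
D*(t(-8) + g(24, 25)) = -80*((15 - 1*(-8)) + (-32 - 1*24)) = -80*((15 + 8) + (-32 - 24)) = -80*(23 - 56) = -80*(-33) = 2640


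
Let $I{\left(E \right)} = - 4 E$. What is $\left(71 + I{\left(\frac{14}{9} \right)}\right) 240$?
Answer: $\frac{46640}{3} \approx 15547.0$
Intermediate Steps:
$\left(71 + I{\left(\frac{14}{9} \right)}\right) 240 = \left(71 - 4 \cdot \frac{14}{9}\right) 240 = \left(71 - 4 \cdot 14 \cdot \frac{1}{9}\right) 240 = \left(71 - \frac{56}{9}\right) 240 = \frac{583}{9} \cdot 240 = \frac{46640}{3}$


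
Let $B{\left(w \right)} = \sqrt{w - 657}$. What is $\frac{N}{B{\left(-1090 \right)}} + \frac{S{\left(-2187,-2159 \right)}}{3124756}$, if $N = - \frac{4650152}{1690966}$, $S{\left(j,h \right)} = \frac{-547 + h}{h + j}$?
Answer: $\frac{33}{165612068} + \frac{2325076 i \sqrt{1747}}{1477058801} \approx 1.9926 \cdot 10^{-7} + 0.065794 i$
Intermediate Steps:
$B{\left(w \right)} = \sqrt{-657 + w}$
$S{\left(j,h \right)} = \frac{-547 + h}{h + j}$
$N = - \frac{2325076}{845483}$ ($N = \left(-4650152\right) \frac{1}{1690966} = - \frac{2325076}{845483} \approx -2.75$)
$\frac{N}{B{\left(-1090 \right)}} + \frac{S{\left(-2187,-2159 \right)}}{3124756} = - \frac{2325076}{845483 \sqrt{-657 - 1090}} + \frac{\frac{1}{-2159 - 2187} \left(-547 - 2159\right)}{3124756} = - \frac{2325076}{845483 \sqrt{-1747}} + \frac{1}{-4346} \left(-2706\right) \frac{1}{3124756} = - \frac{2325076}{845483 i \sqrt{1747}} + \left(- \frac{1}{4346}\right) \left(-2706\right) \frac{1}{3124756} = - \frac{2325076 \left(- \frac{i \sqrt{1747}}{1747}\right)}{845483} + \frac{33}{53} \cdot \frac{1}{3124756} = \frac{2325076 i \sqrt{1747}}{1477058801} + \frac{33}{165612068} = \frac{33}{165612068} + \frac{2325076 i \sqrt{1747}}{1477058801}$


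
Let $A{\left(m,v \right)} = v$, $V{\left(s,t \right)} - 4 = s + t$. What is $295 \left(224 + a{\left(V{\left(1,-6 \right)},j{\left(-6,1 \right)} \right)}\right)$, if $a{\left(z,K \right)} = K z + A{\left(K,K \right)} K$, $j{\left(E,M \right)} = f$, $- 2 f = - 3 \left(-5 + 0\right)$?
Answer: $\frac{339545}{4} \approx 84886.0$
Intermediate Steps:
$f = - \frac{15}{2}$ ($f = - \frac{\left(-3\right) \left(-5 + 0\right)}{2} = - \frac{\left(-3\right) \left(-5\right)}{2} = \left(- \frac{1}{2}\right) 15 = - \frac{15}{2} \approx -7.5$)
$j{\left(E,M \right)} = - \frac{15}{2}$
$V{\left(s,t \right)} = 4 + s + t$ ($V{\left(s,t \right)} = 4 + \left(s + t\right) = 4 + s + t$)
$a{\left(z,K \right)} = K^{2} + K z$ ($a{\left(z,K \right)} = K z + K K = K z + K^{2} = K^{2} + K z$)
$295 \left(224 + a{\left(V{\left(1,-6 \right)},j{\left(-6,1 \right)} \right)}\right) = 295 \left(224 - \frac{15 \left(- \frac{15}{2} + \left(4 + 1 - 6\right)\right)}{2}\right) = 295 \left(224 - \frac{15 \left(- \frac{15}{2} - 1\right)}{2}\right) = 295 \left(224 - - \frac{255}{4}\right) = 295 \left(224 + \frac{255}{4}\right) = 295 \cdot \frac{1151}{4} = \frac{339545}{4}$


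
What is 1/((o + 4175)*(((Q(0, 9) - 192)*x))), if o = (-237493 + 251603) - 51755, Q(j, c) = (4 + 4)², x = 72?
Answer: 1/308459520 ≈ 3.2419e-9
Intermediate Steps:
Q(j, c) = 64 (Q(j, c) = 8² = 64)
o = -37645 (o = 14110 - 51755 = -37645)
1/((o + 4175)*(((Q(0, 9) - 192)*x))) = 1/((-37645 + 4175)*(((64 - 192)*72))) = 1/((-33470)*((-128*72))) = -1/33470/(-9216) = -1/33470*(-1/9216) = 1/308459520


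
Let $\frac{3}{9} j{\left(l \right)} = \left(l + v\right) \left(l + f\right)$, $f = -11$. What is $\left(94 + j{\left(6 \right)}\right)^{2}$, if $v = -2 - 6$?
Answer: $15376$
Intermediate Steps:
$v = -8$ ($v = -2 - 6 = -8$)
$j{\left(l \right)} = 3 \left(-11 + l\right) \left(-8 + l\right)$ ($j{\left(l \right)} = 3 \left(l - 8\right) \left(l - 11\right) = 3 \left(-8 + l\right) \left(-11 + l\right) = 3 \left(-11 + l\right) \left(-8 + l\right)$)
$\left(94 + j{\left(6 \right)}\right)^{2} = \left(94 + \left(264 - 342 + 3 \cdot 6^{2}\right)\right)^{2} = \left(94 + \left(264 - 342 + 3 \cdot 36\right)\right)^{2} = \left(94 + \left(264 - 342 + 108\right)\right)^{2} = \left(94 + 30\right)^{2} = 124^{2} = 15376$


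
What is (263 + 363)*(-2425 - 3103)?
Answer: -3460528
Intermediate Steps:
(263 + 363)*(-2425 - 3103) = 626*(-5528) = -3460528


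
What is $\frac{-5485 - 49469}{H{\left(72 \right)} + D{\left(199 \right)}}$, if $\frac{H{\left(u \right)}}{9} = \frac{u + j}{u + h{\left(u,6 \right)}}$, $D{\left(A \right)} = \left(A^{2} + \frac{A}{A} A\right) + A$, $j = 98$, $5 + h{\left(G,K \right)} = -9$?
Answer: $- \frac{265611}{193456} \approx -1.373$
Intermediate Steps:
$h{\left(G,K \right)} = -14$ ($h{\left(G,K \right)} = -5 - 9 = -14$)
$D{\left(A \right)} = A^{2} + 2 A$ ($D{\left(A \right)} = \left(A^{2} + 1 A\right) + A = \left(A^{2} + A\right) + A = \left(A + A^{2}\right) + A = A^{2} + 2 A$)
$H{\left(u \right)} = \frac{9 \left(98 + u\right)}{-14 + u}$ ($H{\left(u \right)} = 9 \frac{u + 98}{u - 14} = 9 \frac{98 + u}{-14 + u} = \frac{9 \left(98 + u\right)}{-14 + u}$)
$\frac{-5485 - 49469}{H{\left(72 \right)} + D{\left(199 \right)}} = \frac{-5485 - 49469}{\frac{9 \left(98 + 72\right)}{-14 + 72} + 199 \left(2 + 199\right)} = - \frac{54954}{9 \cdot \frac{1}{58} \cdot 170 + 199 \cdot 201} = - \frac{54954}{9 \cdot \frac{1}{58} \cdot 170 + 39999} = - \frac{54954}{\frac{765}{29} + 39999} = - \frac{54954}{\frac{1160736}{29}} = \left(-54954\right) \frac{29}{1160736} = - \frac{265611}{193456}$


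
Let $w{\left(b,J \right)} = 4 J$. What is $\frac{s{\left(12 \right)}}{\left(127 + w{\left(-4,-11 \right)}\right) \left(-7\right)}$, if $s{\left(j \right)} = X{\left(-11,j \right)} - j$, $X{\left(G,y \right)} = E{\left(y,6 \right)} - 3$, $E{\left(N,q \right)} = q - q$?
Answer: $\frac{15}{581} \approx 0.025818$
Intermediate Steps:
$E{\left(N,q \right)} = 0$
$X{\left(G,y \right)} = -3$ ($X{\left(G,y \right)} = 0 - 3 = -3$)
$s{\left(j \right)} = -3 - j$
$\frac{s{\left(12 \right)}}{\left(127 + w{\left(-4,-11 \right)}\right) \left(-7\right)} = \frac{-3 - 12}{\left(127 + 4 \left(-11\right)\right) \left(-7\right)} = \frac{-3 - 12}{\left(127 - 44\right) \left(-7\right)} = - \frac{15}{83 \left(-7\right)} = - \frac{15}{-581} = \left(-15\right) \left(- \frac{1}{581}\right) = \frac{15}{581}$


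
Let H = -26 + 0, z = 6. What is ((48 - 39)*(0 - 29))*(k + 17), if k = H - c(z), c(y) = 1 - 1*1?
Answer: 2349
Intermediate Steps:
H = -26
c(y) = 0 (c(y) = 1 - 1 = 0)
k = -26 (k = -26 - 1*0 = -26 + 0 = -26)
((48 - 39)*(0 - 29))*(k + 17) = ((48 - 39)*(0 - 29))*(-26 + 17) = (9*(-29))*(-9) = -261*(-9) = 2349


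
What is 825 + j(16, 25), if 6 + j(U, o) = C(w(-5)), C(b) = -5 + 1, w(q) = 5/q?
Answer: 815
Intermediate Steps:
C(b) = -4
j(U, o) = -10 (j(U, o) = -6 - 4 = -10)
825 + j(16, 25) = 825 - 10 = 815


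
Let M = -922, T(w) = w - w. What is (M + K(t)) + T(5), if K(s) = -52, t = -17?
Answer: -974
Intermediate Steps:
T(w) = 0
(M + K(t)) + T(5) = (-922 - 52) + 0 = -974 + 0 = -974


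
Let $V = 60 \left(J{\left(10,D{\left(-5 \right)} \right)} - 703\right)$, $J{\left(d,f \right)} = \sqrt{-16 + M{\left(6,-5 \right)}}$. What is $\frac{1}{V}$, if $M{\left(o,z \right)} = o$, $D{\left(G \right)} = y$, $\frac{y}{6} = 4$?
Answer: $- \frac{703}{29653140} - \frac{i \sqrt{10}}{29653140} \approx -2.3707 \cdot 10^{-5} - 1.0664 \cdot 10^{-7} i$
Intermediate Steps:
$y = 24$ ($y = 6 \cdot 4 = 24$)
$D{\left(G \right)} = 24$
$J{\left(d,f \right)} = i \sqrt{10}$ ($J{\left(d,f \right)} = \sqrt{-16 + 6} = \sqrt{-10} = i \sqrt{10}$)
$V = -42180 + 60 i \sqrt{10}$ ($V = 60 \left(i \sqrt{10} - 703\right) = 60 \left(-703 + i \sqrt{10}\right) = -42180 + 60 i \sqrt{10} \approx -42180.0 + 189.74 i$)
$\frac{1}{V} = \frac{1}{-42180 + 60 i \sqrt{10}}$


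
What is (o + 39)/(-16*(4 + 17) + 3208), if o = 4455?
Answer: 2247/1436 ≈ 1.5648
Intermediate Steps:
(o + 39)/(-16*(4 + 17) + 3208) = (4455 + 39)/(-16*(4 + 17) + 3208) = 4494/(-16*21 + 3208) = 4494/(-336 + 3208) = 4494/2872 = 4494*(1/2872) = 2247/1436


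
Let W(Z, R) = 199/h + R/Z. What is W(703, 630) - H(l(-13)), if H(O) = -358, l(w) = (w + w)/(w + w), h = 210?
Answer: 53123737/147630 ≈ 359.84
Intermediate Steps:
W(Z, R) = 199/210 + R/Z
l(w) = 1 (l(w) = (2*w)/((2*w)) = (2*w)*(1/(2*w)) = 1)
W(703, 630) - H(l(-13)) = (199/210 + 630/703) - 1*(-358) = (199/210 + 630*(1/703)) + 358 = (199/210 + 630/703) + 358 = 272197/147630 + 358 = 53123737/147630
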